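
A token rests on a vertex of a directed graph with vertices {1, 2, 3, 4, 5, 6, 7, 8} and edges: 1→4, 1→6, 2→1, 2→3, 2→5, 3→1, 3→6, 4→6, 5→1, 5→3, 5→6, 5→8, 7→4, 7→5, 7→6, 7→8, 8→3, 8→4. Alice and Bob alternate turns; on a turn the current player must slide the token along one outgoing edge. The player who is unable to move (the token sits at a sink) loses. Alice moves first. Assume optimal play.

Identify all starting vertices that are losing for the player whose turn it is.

2, 6, 8

Use the standard recursion: the mover loses at a terminal position; elsewhere, the mover wins exactly when some move hands the opponent an L position.
Every edge goes from a vertex to one that appears earlier in the order 6, 4, 1, 3, 8, 5, 7, 2, so processing vertices in that order labels each vertex after all of its successors.
6: no outgoing edge → L
4: W (go to 6, an L position)
1: W (go to 6, an L position)
3: W (go to 6, an L position)
8: L (options 3(W), 4(W) are all W)
5: W (go to 8, an L position)
7: W (go to 8, an L position)
2: L (options 5(W), 3(W), 1(W) are all W)
Reading off the rows marked L gives the requested list; there are 3 such vertices.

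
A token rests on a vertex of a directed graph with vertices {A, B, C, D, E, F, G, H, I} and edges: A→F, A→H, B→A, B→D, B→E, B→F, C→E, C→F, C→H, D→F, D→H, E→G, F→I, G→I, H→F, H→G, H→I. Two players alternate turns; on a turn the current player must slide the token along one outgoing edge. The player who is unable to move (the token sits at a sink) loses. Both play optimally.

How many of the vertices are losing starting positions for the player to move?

4

Positions with no move are L. A position that does have a move is losing for the player to move precisely when every available move leads to a winning position for the opponent. Fill in the labels:
Every edge goes from a vertex to one that appears earlier in the order I, F, G, H, A, E, D, B, C, so processing vertices in that order labels each vertex after all of its successors.
I: no outgoing edge → L
F: →I(L), so W
G: →I(L), so W
H: →I(L), so W
A: →H(W), F(W) — all W, so L
E: →G(W) only, which is W, so L
D: →H(W), F(W) — all W, so L
B: →D(L), so W
C: →E(L), so W
The L vertices are A, D, E, I; that is 4 in all.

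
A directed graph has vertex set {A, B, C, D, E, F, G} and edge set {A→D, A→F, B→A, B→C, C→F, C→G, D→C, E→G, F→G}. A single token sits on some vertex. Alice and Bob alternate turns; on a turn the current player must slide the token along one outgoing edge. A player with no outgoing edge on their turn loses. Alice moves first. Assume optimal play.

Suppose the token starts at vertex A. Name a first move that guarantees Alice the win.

Move to D.

Compute win/loss labels from the base case upward. A position with no move is L. Any other position is W if it can reach an L in one move, else L.
Every edge goes from a vertex to one that appears earlier in the order G, F, C, D, A, E, B, so processing vertices in that order labels each vertex after all of its successors.
G: no outgoing edge → L
F: W (go to G, an L position)
C: W (go to G, an L position)
D: L (sole option C(W) is W)
A: W (go to D, an L position)
E: W (go to G, an L position)
B: L (options A(W), C(W) are all W)
From A, the L positions reachable in one move are: D.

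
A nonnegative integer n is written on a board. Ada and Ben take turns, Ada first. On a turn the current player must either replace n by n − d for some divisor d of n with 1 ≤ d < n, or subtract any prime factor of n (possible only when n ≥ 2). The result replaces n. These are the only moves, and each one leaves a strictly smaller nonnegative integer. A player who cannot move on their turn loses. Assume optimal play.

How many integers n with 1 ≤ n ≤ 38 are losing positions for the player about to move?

9

Compute win/loss labels from the base case upward. A position with no move is L. Any other position is W if it can reach an L in one move, else L.
n=0: no move → L
n=1: no move → L
n=2: can move to 0, which is L ⇒ W
n=3: can move to 0, which is L ⇒ W
n=4: moves to 2(W), 3(W); every one is W ⇒ L
n=5: can move to 0, which is L ⇒ W
n=6: can move to 4, which is L ⇒ W
n=7: can move to 0, which is L ⇒ W
n=8: can move to 4, which is L ⇒ W
n=9: moves to 6(W), 8(W); every one is W ⇒ L
n=10: can move to 9, which is L ⇒ W
n=11: can move to 0, which is L ⇒ W
n=12: can move to 9, which is L ⇒ W
n=13: can move to 0, which is L ⇒ W
n=14: moves to 7(W), 12(W), 13(W); every one is W ⇒ L
n=15: can move to 14, which is L ⇒ W
n=16: can move to 14, which is L ⇒ W
n=17: can move to 0, which is L ⇒ W
n=18: can move to 9, which is L ⇒ W
n=19: can move to 0, which is L ⇒ W
n=20: moves to 10(W), 15(W), 16(W), 18(W), 19(W); every one is W ⇒ L
n=21: can move to 14, which is L ⇒ W
n=22: can move to 20, which is L ⇒ W
n=23: can move to 0, which is L ⇒ W
n=24: can move to 20, which is L ⇒ W
n=25: can move to 20, which is L ⇒ W
n=26: moves to 13(W), 24(W), 25(W); every one is W ⇒ L
n=27: can move to 26, which is L ⇒ W
n=28: can move to 14, which is L ⇒ W
n=29: can move to 0, which is L ⇒ W
n=30: can move to 20, which is L ⇒ W
n=31: can move to 0, which is L ⇒ W
n=32: moves to 16(W), 24(W), 28(W), 30(W), 31(W); every one is W ⇒ L
n=33: can move to 32, which is L ⇒ W
n=34: can move to 32, which is L ⇒ W
n=35: moves to 28(W), 30(W), 34(W); every one is W ⇒ L
n=36: can move to 32, which is L ⇒ W
n=37: can move to 0, which is L ⇒ W
n=38: moves to 19(W), 36(W), 37(W); every one is W ⇒ L
L entries with 1 ≤ n ≤ 38 (n=0 is outside the asked range and is not counted): n = 1, 4, 9, 14, 20, 26, 32, 35, 38; that makes 9.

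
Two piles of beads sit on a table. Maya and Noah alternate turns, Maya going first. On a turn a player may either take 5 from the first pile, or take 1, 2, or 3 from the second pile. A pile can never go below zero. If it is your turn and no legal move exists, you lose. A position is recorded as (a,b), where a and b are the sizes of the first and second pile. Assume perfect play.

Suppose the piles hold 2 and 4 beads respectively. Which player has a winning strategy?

Noah wins.

Compute win/loss labels from the base case upward. A position with no move is L. Any other position is W if it can reach an L in one move, else L.
No move ever increases a pile, so every position that can arise here has a ≤ 2 and b ≤ 4; it is enough to label the cells with 0 ≤ a ≤ 2 and 0 ≤ b ≤ 4.
Every move lowers a or b (never raises either), so fill the grid row by row in increasing a, and left to right within a row: each cell's successors are then already labelled.
      b=0  b=1  b=2  b=3  b=4
a=0:    L    W    W    W    L
a=1:    L    W    W    W    L
a=2:    L    W    W    W    L
Cells with no legal move (terminal, hence L): (0,0), (1,0), (2,0).
The remaining L cells, each justified by listing all of its moves:
(0,4): L (options (0,3)(W), (0,2)(W), (0,1)(W) are all W)
(1,4): L (options (1,3)(W), (1,2)(W), (1,1)(W) are all W)
(2,4): L (options (2,3)(W), (2,2)(W), (2,1)(W) are all W)
Every other cell has at least one move into one of the L cells above, so it is W.
The starting position (2,4) is L: whatever Maya does, the opponent receives a W position.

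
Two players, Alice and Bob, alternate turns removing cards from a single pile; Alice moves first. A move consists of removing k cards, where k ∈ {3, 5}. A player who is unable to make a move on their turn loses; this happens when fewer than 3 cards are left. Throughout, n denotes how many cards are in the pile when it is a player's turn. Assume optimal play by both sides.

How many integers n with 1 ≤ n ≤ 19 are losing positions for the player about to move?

8

Use the standard recursion: the mover loses at a terminal position; elsewhere, the mover wins exactly when some move hands the opponent an L position.
n=0: no move → L
n=1: no move → L
n=2: no move → L
n=3: can move to 0, which is L ⇒ W
n=4: can move to 1, which is L ⇒ W
n=5: can move to 2, which is L ⇒ W
n=6: can move to 1, which is L ⇒ W
n=7: can move to 2, which is L ⇒ W
n=8: moves to 5(W), 3(W); every one is W ⇒ L
n=9: moves to 6(W), 4(W); every one is W ⇒ L
n=10: moves to 7(W), 5(W); every one is W ⇒ L
n=11: can move to 8, which is L ⇒ W
n=12: can move to 9, which is L ⇒ W
n=13: can move to 10, which is L ⇒ W
n=14: can move to 9, which is L ⇒ W
n=15: can move to 10, which is L ⇒ W
n=16: moves to 13(W), 11(W); every one is W ⇒ L
n=17: moves to 14(W), 12(W); every one is W ⇒ L
n=18: moves to 15(W), 13(W); every one is W ⇒ L
n=19: can move to 16, which is L ⇒ W
L entries with 1 ≤ n ≤ 19 (n=0 is outside the asked range and is not counted): n = 1, 2, 8, 9, 10, 16, 17, 18; that makes 8.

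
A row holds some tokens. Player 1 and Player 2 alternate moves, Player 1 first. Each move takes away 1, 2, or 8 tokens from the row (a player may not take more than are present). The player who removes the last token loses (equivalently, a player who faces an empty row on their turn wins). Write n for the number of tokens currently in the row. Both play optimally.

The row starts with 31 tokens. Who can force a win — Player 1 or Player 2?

Label each position W (a win for the player to move) or L (a loss). A position with no legal move is W; any other position is W exactly when some move reaches an L, and L when every move reaches a W.
n=0: no move; the opponent has just taken the last token and therefore loses → W
n=1: the only move is to 0(W), a W ⇒ L
n=2: can move to 1, which is L ⇒ W
n=3: can move to 1, which is L ⇒ W
n=4: moves to 3(W), 2(W); every one is W ⇒ L
n=5: can move to 4, which is L ⇒ W
n=6: can move to 4, which is L ⇒ W
n=7: moves to 6(W), 5(W); every one is W ⇒ L
n=8: can move to 7, which is L ⇒ W
n=9: can move to 7, which is L ⇒ W
n=10: moves to 9(W), 8(W), 2(W); every one is W ⇒ L
n=11: can move to 10, which is L ⇒ W
n=12: can move to 10, which is L ⇒ W
n=13: moves to 12(W), 11(W), 5(W); every one is W ⇒ L
n=14: can move to 13, which is L ⇒ W
n=15: can move to 13, which is L ⇒ W
n=16: moves to 15(W), 14(W), 8(W); every one is W ⇒ L
n=17: can move to 16, which is L ⇒ W
n=18: can move to 16, which is L ⇒ W
n=19: moves to 18(W), 17(W), 11(W); every one is W ⇒ L
n=20: can move to 19, which is L ⇒ W
n=21: can move to 19, which is L ⇒ W
n=22: moves to 21(W), 20(W), 14(W); every one is W ⇒ L
n=23: can move to 22, which is L ⇒ W
n=24: can move to 22, which is L ⇒ W
n=25: moves to 24(W), 23(W), 17(W); every one is W ⇒ L
n=26: can move to 25, which is L ⇒ W
n=27: can move to 25, which is L ⇒ W
n=28: moves to 27(W), 26(W), 20(W); every one is W ⇒ L
n=29: can move to 28, which is L ⇒ W
n=30: can move to 28, which is L ⇒ W
n=31: moves to 30(W), 29(W), 23(W); every one is W ⇒ L
The starting position 31 is L: whatever Player 1 does, the opponent receives a W position.

Player 2 wins.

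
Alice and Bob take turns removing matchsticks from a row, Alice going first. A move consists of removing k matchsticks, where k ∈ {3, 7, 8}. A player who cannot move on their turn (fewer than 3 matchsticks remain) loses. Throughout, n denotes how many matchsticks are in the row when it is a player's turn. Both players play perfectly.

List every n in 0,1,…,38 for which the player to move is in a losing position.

0, 1, 2, 6, 11, 12, 16, 17, 21, 22, 26, 27, 31, 32, 36, 37

Classify positions by backward induction: terminal positions (no move available) are L. From any other position, the mover wins iff some move reaches an L.
n=0: no move → L
n=1: no move → L
n=2: no move → L
n=3: can move to 0, which is L ⇒ W
n=4: can move to 1, which is L ⇒ W
n=5: can move to 2, which is L ⇒ W
n=6: the only move is to 3(W), a W ⇒ L
n=7: can move to 0, which is L ⇒ W
n=8: can move to 1, which is L ⇒ W
n=9: can move to 6, which is L ⇒ W
n=10: can move to 2, which is L ⇒ W
n=11: moves to 8(W), 4(W), 3(W); every one is W ⇒ L
n=12: moves to 9(W), 5(W), 4(W); every one is W ⇒ L
n=13: can move to 6, which is L ⇒ W
n=14: can move to 11, which is L ⇒ W
n=15: can move to 12, which is L ⇒ W
n=16: moves to 13(W), 9(W), 8(W); every one is W ⇒ L
n=17: moves to 14(W), 10(W), 9(W); every one is W ⇒ L
n=18: can move to 11, which is L ⇒ W
n=19: can move to 16, which is L ⇒ W
n=20: can move to 17, which is L ⇒ W
n=21: moves to 18(W), 14(W), 13(W); every one is W ⇒ L
n=22: moves to 19(W), 15(W), 14(W); every one is W ⇒ L
n=23: can move to 16, which is L ⇒ W
n=24: can move to 21, which is L ⇒ W
n=25: can move to 22, which is L ⇒ W
n=26: moves to 23(W), 19(W), 18(W); every one is W ⇒ L
n=27: moves to 24(W), 20(W), 19(W); every one is W ⇒ L
n=28: can move to 21, which is L ⇒ W
n=29: can move to 26, which is L ⇒ W
n=30: can move to 27, which is L ⇒ W
n=31: moves to 28(W), 24(W), 23(W); every one is W ⇒ L
n=32: moves to 29(W), 25(W), 24(W); every one is W ⇒ L
n=33: can move to 26, which is L ⇒ W
n=34: can move to 31, which is L ⇒ W
n=35: can move to 32, which is L ⇒ W
n=36: moves to 33(W), 29(W), 28(W); every one is W ⇒ L
n=37: moves to 34(W), 30(W), 29(W); every one is W ⇒ L
n=38: can move to 31, which is L ⇒ W
Reading off the rows marked L gives the requested list; there are 16 such values of n.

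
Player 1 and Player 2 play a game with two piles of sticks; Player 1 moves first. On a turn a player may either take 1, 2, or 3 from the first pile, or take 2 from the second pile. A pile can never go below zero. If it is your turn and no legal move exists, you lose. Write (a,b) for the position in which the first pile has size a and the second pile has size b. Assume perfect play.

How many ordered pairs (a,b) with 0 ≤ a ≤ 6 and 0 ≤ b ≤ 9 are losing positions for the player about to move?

Build the W/L table. Terminal = L. A non-terminal position is W if it has a move to some L; otherwise it is L.
Every move lowers a or b (never raises either), so fill the grid row by row in increasing a, and left to right within a row: each cell's successors are then already labelled.
      b=0  b=1  b=2  b=3  b=4  b=5  b=6  b=7  b=8  b=9
a=0:    L    L    W    W    L    L    W    W    L    L
a=1:    W    W    L    L    W    W    L    L    W    W
a=2:    W    W    W    W    W    W    W    W    W    W
a=3:    W    W    W    W    W    W    W    W    W    W
a=4:    L    L    W    W    L    L    W    W    L    L
a=5:    W    W    L    L    W    W    L    L    W    W
a=6:    W    W    W    W    W    W    W    W    W    W
Cells with no legal move (terminal, hence L): (0,0), (0,1).
The remaining L cells, each justified by listing all of its moves:
(0,4): L (sole option (0,2)(W) is W)
(0,5): L (sole option (0,3)(W) is W)
(0,8): L (sole option (0,6)(W) is W)
(0,9): L (sole option (0,7)(W) is W)
(1,2): L (options (0,2)(W), (1,0)(W) are all W)
(1,3): L (options (0,3)(W), (1,1)(W) are all W)
(1,6): L (options (0,6)(W), (1,4)(W) are all W)
(1,7): L (options (0,7)(W), (1,5)(W) are all W)
(4,0): L (options (3,0)(W), (2,0)(W), (1,0)(W) are all W)
(4,1): L (options (3,1)(W), (2,1)(W), (1,1)(W) are all W)
(4,4): L (options (3,4)(W), (2,4)(W), (1,4)(W), (4,2)(W) are all W)
(4,5): L (options (3,5)(W), (2,5)(W), (1,5)(W), (4,3)(W) are all W)
(4,8): L (options (3,8)(W), (2,8)(W), (1,8)(W), (4,6)(W) are all W)
(4,9): L (options (3,9)(W), (2,9)(W), (1,9)(W), (4,7)(W) are all W)
(5,2): L (options (4,2)(W), (3,2)(W), (2,2)(W), (5,0)(W) are all W)
(5,3): L (options (4,3)(W), (3,3)(W), (2,3)(W), (5,1)(W) are all W)
(5,6): L (options (4,6)(W), (3,6)(W), (2,6)(W), (5,4)(W) are all W)
(5,7): L (options (4,7)(W), (3,7)(W), (2,7)(W), (5,5)(W) are all W)
Every other cell has at least one move into one of the L cells above, so it is W.
L cells per row: a=0: 6, a=1: 4, a=2: 0, a=3: 0, a=4: 6, a=5: 4, a=6: 0; total 20.

20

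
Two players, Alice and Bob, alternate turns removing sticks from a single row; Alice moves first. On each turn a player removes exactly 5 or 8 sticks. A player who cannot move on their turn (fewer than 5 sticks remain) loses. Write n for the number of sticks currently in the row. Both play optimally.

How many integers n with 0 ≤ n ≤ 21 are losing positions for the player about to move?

10

Label each position W (a win for the player to move) or L (a loss). A position with no legal move is L; any other position is W exactly when some move reaches an L, and L when every move reaches a W.
n=0: no move → L
n=1: no move → L
n=2: no move → L
n=3: no move → L
n=4: no move → L
n=5: reaches L-position 0 → W
n=6: reaches L-position 1 → W
n=7: reaches L-position 2 → W
n=8: reaches L-position 3 → W
n=9: reaches L-position 4 → W
n=10: reaches L-position 2 → W
n=11: reaches L-position 3 → W
n=12: reaches L-position 4 → W
n=13: only reaches 8(W), 5(W), all W → L
n=14: only reaches 9(W), 6(W), all W → L
n=15: only reaches 10(W), 7(W), all W → L
n=16: only reaches 11(W), 8(W), all W → L
n=17: only reaches 12(W), 9(W), all W → L
n=18: reaches L-position 13 → W
n=19: reaches L-position 14 → W
n=20: reaches L-position 15 → W
n=21: reaches L-position 16 → W
L entries with 0 ≤ n ≤ 21: n = 0, 1, 2, 3, 4, 13, 14, 15, 16, 17; that makes 10.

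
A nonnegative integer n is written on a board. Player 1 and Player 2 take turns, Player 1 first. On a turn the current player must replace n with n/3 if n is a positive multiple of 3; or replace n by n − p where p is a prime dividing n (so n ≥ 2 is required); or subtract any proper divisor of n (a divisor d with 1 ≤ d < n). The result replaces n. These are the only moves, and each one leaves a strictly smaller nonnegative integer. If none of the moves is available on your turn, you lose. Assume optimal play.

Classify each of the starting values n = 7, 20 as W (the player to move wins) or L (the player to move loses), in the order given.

Classify positions by backward induction: terminal positions (no move available) are L. From any other position, the mover wins iff some move reaches an L.
n=0: no move → L
n=1: no move → L
n=2: can move to 0, which is L ⇒ W
n=3: can move to 0, which is L ⇒ W
n=4: moves to 2(W), 3(W); every one is W ⇒ L
n=5: can move to 0, which is L ⇒ W
n=6: can move to 4, which is L ⇒ W
n=7: can move to 0, which is L ⇒ W
n=8: can move to 4, which is L ⇒ W
n=9: moves to 3(W), 6(W), 8(W); every one is W ⇒ L
n=10: can move to 9, which is L ⇒ W
n=11: can move to 0, which is L ⇒ W
n=12: can move to 4, which is L ⇒ W
n=13: can move to 0, which is L ⇒ W
n=14: moves to 7(W), 12(W), 13(W); every one is W ⇒ L
n=15: can move to 14, which is L ⇒ W
n=16: can move to 14, which is L ⇒ W
n=17: can move to 0, which is L ⇒ W
n=18: can move to 9, which is L ⇒ W
n=19: can move to 0, which is L ⇒ W
n=20: moves to 10(W), 15(W), 16(W), 18(W), 19(W); every one is W ⇒ L

7: W, 20: L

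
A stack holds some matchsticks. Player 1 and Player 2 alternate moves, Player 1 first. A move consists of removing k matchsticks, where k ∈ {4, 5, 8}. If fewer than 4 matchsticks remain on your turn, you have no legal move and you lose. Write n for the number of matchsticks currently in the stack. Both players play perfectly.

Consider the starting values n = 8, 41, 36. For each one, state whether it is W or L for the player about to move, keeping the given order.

Use the standard recursion: the mover loses at a terminal position; elsewhere, the mover wins exactly when some move hands the opponent an L position.
n=0: no move → L
n=1: no move → L
n=2: no move → L
n=3: no move → L
n=4: reaches L-position 0 → W
n=5: reaches L-position 1 → W
n=6: reaches L-position 2 → W
n=7: reaches L-position 3 → W
n=8: reaches L-position 3 → W
n=9: reaches L-position 1 → W
n=10: reaches L-position 2 → W
n=11: reaches L-position 3 → W
n=12: only reaches 8(W), 7(W), 4(W), all W → L
n=13: only reaches 9(W), 8(W), 5(W), all W → L
n=14: only reaches 10(W), 9(W), 6(W), all W → L
n=15: only reaches 11(W), 10(W), 7(W), all W → L
n=16: reaches L-position 12 → W
n=17: reaches L-position 13 → W
n=18: reaches L-position 14 → W
n=19: reaches L-position 15 → W
n=20: reaches L-position 15 → W
n=21: reaches L-position 13 → W
n=22: reaches L-position 14 → W
n=23: reaches L-position 15 → W
n=24: only reaches 20(W), 19(W), 16(W), all W → L
n=25: only reaches 21(W), 20(W), 17(W), all W → L
n=26: only reaches 22(W), 21(W), 18(W), all W → L
n=27: only reaches 23(W), 22(W), 19(W), all W → L
n=28: reaches L-position 24 → W
n=29: reaches L-position 25 → W
n=30: reaches L-position 26 → W
n=31: reaches L-position 27 → W
n=32: reaches L-position 27 → W
n=33: reaches L-position 25 → W
n=34: reaches L-position 26 → W
n=35: reaches L-position 27 → W
n=36: only reaches 32(W), 31(W), 28(W), all W → L
n=37: only reaches 33(W), 32(W), 29(W), all W → L
n=38: only reaches 34(W), 33(W), 30(W), all W → L
n=39: only reaches 35(W), 34(W), 31(W), all W → L
n=40: reaches L-position 36 → W
n=41: reaches L-position 37 → W

8: W, 41: W, 36: L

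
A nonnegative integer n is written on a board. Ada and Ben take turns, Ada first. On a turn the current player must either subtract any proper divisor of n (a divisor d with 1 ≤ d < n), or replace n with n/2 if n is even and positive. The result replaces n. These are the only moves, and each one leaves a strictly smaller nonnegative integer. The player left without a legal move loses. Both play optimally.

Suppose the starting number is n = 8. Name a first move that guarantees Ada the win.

Positions with no move are L. A position that does have a move is losing for the player to move precisely when every available move leads to a winning position for the opponent. Fill in the labels:
n=0: no move → L
n=1: no move → L
n=2: can move to 1, which is L ⇒ W
n=3: the only move is to 2(W), a W ⇒ L
n=4: can move to 3, which is L ⇒ W
n=5: the only move is to 4(W), a W ⇒ L
n=6: can move to 3, which is L ⇒ W
n=7: the only move is to 6(W), a W ⇒ L
n=8: can move to 7, which is L ⇒ W
From 8, the L positions reachable in one move are: 7.

Move to 7.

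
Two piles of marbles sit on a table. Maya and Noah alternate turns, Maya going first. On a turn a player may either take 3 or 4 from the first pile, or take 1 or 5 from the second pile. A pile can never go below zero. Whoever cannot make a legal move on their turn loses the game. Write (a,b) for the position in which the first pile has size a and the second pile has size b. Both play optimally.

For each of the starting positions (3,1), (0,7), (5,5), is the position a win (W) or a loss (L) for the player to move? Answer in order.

(3,1): L, (0,7): W, (5,5): L

Work bottom-up. With no move the player to move loses. Otherwise the position is W if at least one move leads to an L position for the opponent, and L if every move leads to a W.
No move ever increases a pile, so every position that can arise here has a ≤ 5 and b ≤ 7; it is enough to label the cells with 0 ≤ a ≤ 5 and 0 ≤ b ≤ 7.
Every move lowers a or b (never raises either), so fill the grid row by row in increasing a, and left to right within a row: each cell's successors are then already labelled.
      b=0  b=1  b=2  b=3  b=4  b=5  b=6  b=7
a=0:    L    W    L    W    L    W    L    W
a=1:    L    W    L    W    L    W    L    W
a=2:    L    W    L    W    L    W    L    W
a=3:    W    L    W    L    W    L    W    L
a=4:    W    L    W    L    W    L    W    L
a=5:    W    L    W    L    W    L    W    L
Cells with no legal move (terminal, hence L): (0,0), (1,0), (2,0).
The remaining L cells, each justified by listing all of its moves:
(0,2): only reaches (0,1)(W), which is W → L
(0,4): only reaches (0,3)(W), which is W → L
(0,6): only reaches (0,5)(W), (0,1)(W), all W → L
(1,2): only reaches (1,1)(W), which is W → L
(1,4): only reaches (1,3)(W), which is W → L
(1,6): only reaches (1,5)(W), (1,1)(W), all W → L
(2,2): only reaches (2,1)(W), which is W → L
(2,4): only reaches (2,3)(W), which is W → L
(2,6): only reaches (2,5)(W), (2,1)(W), all W → L
(3,1): only reaches (0,1)(W), (3,0)(W), all W → L
(3,3): only reaches (0,3)(W), (3,2)(W), all W → L
(3,5): only reaches (0,5)(W), (3,4)(W), (3,0)(W), all W → L
(3,7): only reaches (0,7)(W), (3,6)(W), (3,2)(W), all W → L
(4,1): only reaches (1,1)(W), (0,1)(W), (4,0)(W), all W → L
(4,3): only reaches (1,3)(W), (0,3)(W), (4,2)(W), all W → L
(4,5): only reaches (1,5)(W), (0,5)(W), (4,4)(W), (4,0)(W), all W → L
(4,7): only reaches (1,7)(W), (0,7)(W), (4,6)(W), (4,2)(W), all W → L
(5,1): only reaches (2,1)(W), (1,1)(W), (5,0)(W), all W → L
(5,3): only reaches (2,3)(W), (1,3)(W), (5,2)(W), all W → L
(5,5): only reaches (2,5)(W), (1,5)(W), (5,4)(W), (5,0)(W), all W → L
(5,7): only reaches (2,7)(W), (1,7)(W), (5,6)(W), (5,2)(W), all W → L
Every other cell has at least one move into one of the L cells above, so it is W.
(3,1): one of the L cells justified above, so L
(0,7): the move to (0,6) reaches an L cell, so W
(5,5): one of the L cells justified above, so L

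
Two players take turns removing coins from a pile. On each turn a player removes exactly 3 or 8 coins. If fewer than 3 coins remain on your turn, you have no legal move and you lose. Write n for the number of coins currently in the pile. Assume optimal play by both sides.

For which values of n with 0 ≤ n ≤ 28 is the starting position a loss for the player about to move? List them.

Classify positions by backward induction: terminal positions (no move available) are L. From any other position, the mover wins iff some move reaches an L.
n=0: no move → L
n=1: no move → L
n=2: no move → L
n=3: can move to 0, which is L ⇒ W
n=4: can move to 1, which is L ⇒ W
n=5: can move to 2, which is L ⇒ W
n=6: the only move is to 3(W), a W ⇒ L
n=7: the only move is to 4(W), a W ⇒ L
n=8: can move to 0, which is L ⇒ W
n=9: can move to 6, which is L ⇒ W
n=10: can move to 7, which is L ⇒ W
n=11: moves to 8(W), 3(W); every one is W ⇒ L
n=12: moves to 9(W), 4(W); every one is W ⇒ L
n=13: moves to 10(W), 5(W); every one is W ⇒ L
n=14: can move to 11, which is L ⇒ W
n=15: can move to 12, which is L ⇒ W
n=16: can move to 13, which is L ⇒ W
n=17: moves to 14(W), 9(W); every one is W ⇒ L
n=18: moves to 15(W), 10(W); every one is W ⇒ L
n=19: can move to 11, which is L ⇒ W
n=20: can move to 17, which is L ⇒ W
n=21: can move to 18, which is L ⇒ W
n=22: moves to 19(W), 14(W); every one is W ⇒ L
n=23: moves to 20(W), 15(W); every one is W ⇒ L
n=24: moves to 21(W), 16(W); every one is W ⇒ L
n=25: can move to 22, which is L ⇒ W
n=26: can move to 23, which is L ⇒ W
n=27: can move to 24, which is L ⇒ W
n=28: moves to 25(W), 20(W); every one is W ⇒ L
The losing starting values of n are exactly the entries labelled L in this table (14 of them).

0, 1, 2, 6, 7, 11, 12, 13, 17, 18, 22, 23, 24, 28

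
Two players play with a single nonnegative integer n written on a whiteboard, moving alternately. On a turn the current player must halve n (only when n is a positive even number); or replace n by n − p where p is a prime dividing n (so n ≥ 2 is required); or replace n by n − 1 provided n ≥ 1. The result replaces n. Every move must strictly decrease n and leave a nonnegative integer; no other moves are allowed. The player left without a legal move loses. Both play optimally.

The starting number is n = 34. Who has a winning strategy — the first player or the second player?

Compute win/loss labels from the base case upward. A position with no move is L. Any other position is W if it can reach an L in one move, else L.
n=0: no move → L
n=1: reaches L-position 0 → W
n=2: reaches L-position 0 → W
n=3: reaches L-position 0 → W
n=4: only reaches 2(W), 3(W), all W → L
n=5: reaches L-position 0 → W
n=6: reaches L-position 4 → W
n=7: reaches L-position 0 → W
n=8: reaches L-position 4 → W
n=9: only reaches 6(W), 8(W), all W → L
n=10: reaches L-position 9 → W
n=11: reaches L-position 0 → W
n=12: reaches L-position 9 → W
n=13: reaches L-position 0 → W
n=14: only reaches 7(W), 12(W), 13(W), all W → L
n=15: reaches L-position 14 → W
n=16: reaches L-position 14 → W
n=17: reaches L-position 0 → W
n=18: reaches L-position 9 → W
n=19: reaches L-position 0 → W
n=20: only reaches 10(W), 15(W), 18(W), 19(W), all W → L
n=21: reaches L-position 14 → W
n=22: reaches L-position 20 → W
n=23: reaches L-position 0 → W
n=24: only reaches 12(W), 21(W), 22(W), 23(W), all W → L
n=25: reaches L-position 20 → W
n=26: reaches L-position 24 → W
n=27: reaches L-position 24 → W
n=28: reaches L-position 14 → W
n=29: reaches L-position 0 → W
n=30: only reaches 15(W), 25(W), 27(W), 28(W), 29(W), all W → L
n=31: reaches L-position 0 → W
n=32: reaches L-position 30 → W
n=33: reaches L-position 30 → W
n=34: only reaches 17(W), 32(W), 33(W), all W → L
Every move from 34 reaches a W position, so the mover loses.

The second player wins.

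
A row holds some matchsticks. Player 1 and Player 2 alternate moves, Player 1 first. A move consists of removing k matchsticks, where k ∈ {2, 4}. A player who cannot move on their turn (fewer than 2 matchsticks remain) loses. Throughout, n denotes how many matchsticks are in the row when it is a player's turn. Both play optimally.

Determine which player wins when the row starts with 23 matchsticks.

Player 1 wins.

Compute win/loss labels from the base case upward. A position with no move is L. Any other position is W if it can reach an L in one move, else L.
n=0: no move → L
n=1: no move → L
n=2: can move to 0, which is L ⇒ W
n=3: can move to 1, which is L ⇒ W
n=4: can move to 0, which is L ⇒ W
n=5: can move to 1, which is L ⇒ W
n=6: moves to 4(W), 2(W); every one is W ⇒ L
n=7: moves to 5(W), 3(W); every one is W ⇒ L
n=8: can move to 6, which is L ⇒ W
n=9: can move to 7, which is L ⇒ W
n=10: can move to 6, which is L ⇒ W
n=11: can move to 7, which is L ⇒ W
n=12: moves to 10(W), 8(W); every one is W ⇒ L
n=13: moves to 11(W), 9(W); every one is W ⇒ L
n=14: can move to 12, which is L ⇒ W
n=15: can move to 13, which is L ⇒ W
n=16: can move to 12, which is L ⇒ W
n=17: can move to 13, which is L ⇒ W
n=18: moves to 16(W), 14(W); every one is W ⇒ L
n=19: moves to 17(W), 15(W); every one is W ⇒ L
n=20: can move to 18, which is L ⇒ W
n=21: can move to 19, which is L ⇒ W
n=22: can move to 18, which is L ⇒ W
n=23: can move to 19, which is L ⇒ W
The starting position 23 is W: Player 1 should remove 4, leaving 19, handing over an L position.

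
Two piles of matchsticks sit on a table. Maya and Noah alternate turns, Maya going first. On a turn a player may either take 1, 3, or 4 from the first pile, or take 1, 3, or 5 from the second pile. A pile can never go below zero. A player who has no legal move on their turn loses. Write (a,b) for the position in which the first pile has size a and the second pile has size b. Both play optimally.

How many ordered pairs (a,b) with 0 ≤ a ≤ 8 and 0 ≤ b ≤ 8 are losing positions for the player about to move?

Work bottom-up. With no move the player to move loses. Otherwise the position is W if at least one move leads to an L position for the opponent, and L if every move leads to a W.
Every move lowers a or b (never raises either), so fill the grid row by row in increasing a, and left to right within a row: each cell's successors are then already labelled.
      b=0  b=1  b=2  b=3  b=4  b=5  b=6  b=7  b=8
a=0:    L    W    L    W    L    W    L    W    L
a=1:    W    L    W    L    W    L    W    L    W
a=2:    L    W    L    W    L    W    L    W    L
a=3:    W    L    W    L    W    L    W    L    W
a=4:    W    W    W    W    W    W    W    W    W
a=5:    W    W    W    W    W    W    W    W    W
a=6:    W    W    W    W    W    W    W    W    W
a=7:    L    W    L    W    L    W    L    W    L
a=8:    W    L    W    L    W    L    W    L    W
Cells with no legal move (terminal, hence L): (0,0).
The remaining L cells, each justified by listing all of its moves:
(0,2): →(0,1)(W) only, which is W, so L
(0,4): →(0,3)(W), (0,1)(W) — all W, so L
(0,6): →(0,5)(W), (0,3)(W), (0,1)(W) — all W, so L
(0,8): →(0,7)(W), (0,5)(W), (0,3)(W) — all W, so L
(1,1): →(0,1)(W), (1,0)(W) — all W, so L
(1,3): →(0,3)(W), (1,2)(W), (1,0)(W) — all W, so L
(1,5): →(0,5)(W), (1,4)(W), (1,2)(W), (1,0)(W) — all W, so L
(1,7): →(0,7)(W), (1,6)(W), (1,4)(W), (1,2)(W) — all W, so L
(2,0): →(1,0)(W) only, which is W, so L
(2,2): →(1,2)(W), (2,1)(W) — all W, so L
(2,4): →(1,4)(W), (2,3)(W), (2,1)(W) — all W, so L
(2,6): →(1,6)(W), (2,5)(W), (2,3)(W), (2,1)(W) — all W, so L
(2,8): →(1,8)(W), (2,7)(W), (2,5)(W), (2,3)(W) — all W, so L
(3,1): →(2,1)(W), (0,1)(W), (3,0)(W) — all W, so L
(3,3): →(2,3)(W), (0,3)(W), (3,2)(W), (3,0)(W) — all W, so L
(3,5): →(2,5)(W), (0,5)(W), (3,4)(W), (3,2)(W), (3,0)(W) — all W, so L
(3,7): →(2,7)(W), (0,7)(W), (3,6)(W), (3,4)(W), (3,2)(W) — all W, so L
(7,0): →(6,0)(W), (4,0)(W), (3,0)(W) — all W, so L
(7,2): →(6,2)(W), (4,2)(W), (3,2)(W), (7,1)(W) — all W, so L
(7,4): →(6,4)(W), (4,4)(W), (3,4)(W), (7,3)(W), (7,1)(W) — all W, so L
(7,6): →(6,6)(W), (4,6)(W), (3,6)(W), (7,5)(W), (7,3)(W), (7,1)(W) — all W, so L
(7,8): →(6,8)(W), (4,8)(W), (3,8)(W), (7,7)(W), (7,5)(W), (7,3)(W) — all W, so L
(8,1): →(7,1)(W), (5,1)(W), (4,1)(W), (8,0)(W) — all W, so L
(8,3): →(7,3)(W), (5,3)(W), (4,3)(W), (8,2)(W), (8,0)(W) — all W, so L
(8,5): →(7,5)(W), (5,5)(W), (4,5)(W), (8,4)(W), (8,2)(W), (8,0)(W) — all W, so L
(8,7): →(7,7)(W), (5,7)(W), (4,7)(W), (8,6)(W), (8,4)(W), (8,2)(W) — all W, so L
Every other cell has at least one move into one of the L cells above, so it is W.
L cells per row: a=0: 5, a=1: 4, a=2: 5, a=3: 4, a=4: 0, a=5: 0, a=6: 0, a=7: 5, a=8: 4; total 27.

27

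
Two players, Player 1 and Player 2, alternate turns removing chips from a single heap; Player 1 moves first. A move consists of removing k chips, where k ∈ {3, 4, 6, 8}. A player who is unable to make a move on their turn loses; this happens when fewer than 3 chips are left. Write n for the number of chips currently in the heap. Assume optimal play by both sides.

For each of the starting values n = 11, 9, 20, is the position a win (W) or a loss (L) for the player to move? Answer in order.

11: L, 9: W, 20: W

Classify positions by backward induction: terminal positions (no move available) are L. From any other position, the mover wins iff some move reaches an L.
n=0: no move → L
n=1: no move → L
n=2: no move → L
n=3: can move to 0, which is L ⇒ W
n=4: can move to 1, which is L ⇒ W
n=5: can move to 2, which is L ⇒ W
n=6: can move to 2, which is L ⇒ W
n=7: can move to 1, which is L ⇒ W
n=8: can move to 2, which is L ⇒ W
n=9: can move to 1, which is L ⇒ W
n=10: can move to 2, which is L ⇒ W
n=11: moves to 8(W), 7(W), 5(W), 3(W); every one is W ⇒ L
n=12: moves to 9(W), 8(W), 6(W), 4(W); every one is W ⇒ L
n=13: moves to 10(W), 9(W), 7(W), 5(W); every one is W ⇒ L
n=14: can move to 11, which is L ⇒ W
n=15: can move to 12, which is L ⇒ W
n=16: can move to 13, which is L ⇒ W
n=17: can move to 13, which is L ⇒ W
n=18: can move to 12, which is L ⇒ W
n=19: can move to 13, which is L ⇒ W
n=20: can move to 12, which is L ⇒ W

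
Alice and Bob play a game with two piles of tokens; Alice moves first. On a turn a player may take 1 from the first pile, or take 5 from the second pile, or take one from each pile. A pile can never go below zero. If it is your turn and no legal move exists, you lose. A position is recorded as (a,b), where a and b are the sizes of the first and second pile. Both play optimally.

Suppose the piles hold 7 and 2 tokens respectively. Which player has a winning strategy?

Positions with no move are L. A position that does have a move is losing for the player to move precisely when every available move leads to a winning position for the opponent. Fill in the labels:
No move ever increases a pile, so every position that can arise here has a ≤ 7 and b ≤ 2; it is enough to label the cells with 0 ≤ a ≤ 7 and 0 ≤ b ≤ 2.
Every move lowers a or b (never raises either), so fill the grid row by row in increasing a, and left to right within a row: each cell's successors are then already labelled.
      b=0  b=1  b=2
a=0:    L    L    L
a=1:    W    W    W
a=2:    L    L    L
a=3:    W    W    W
a=4:    L    L    L
a=5:    W    W    W
a=6:    L    L    L
a=7:    W    W    W
Cells with no legal move (terminal, hence L): (0,0), (0,1), (0,2).
The remaining L cells, each justified by listing all of its moves:
(2,0): →(1,0)(W) only, which is W, so L
(2,1): →(1,1)(W), (1,0)(W) — all W, so L
(2,2): →(1,2)(W), (1,1)(W) — all W, so L
(4,0): →(3,0)(W) only, which is W, so L
(4,1): →(3,1)(W), (3,0)(W) — all W, so L
(4,2): →(3,2)(W), (3,1)(W) — all W, so L
(6,0): →(5,0)(W) only, which is W, so L
(6,1): →(5,1)(W), (5,0)(W) — all W, so L
(6,2): →(5,2)(W), (5,1)(W) — all W, so L
Every other cell has at least one move into one of the L cells above, so it is W.
The starting position (7,2) is W: Alice should move to (6,2), handing over an L position.

Alice wins.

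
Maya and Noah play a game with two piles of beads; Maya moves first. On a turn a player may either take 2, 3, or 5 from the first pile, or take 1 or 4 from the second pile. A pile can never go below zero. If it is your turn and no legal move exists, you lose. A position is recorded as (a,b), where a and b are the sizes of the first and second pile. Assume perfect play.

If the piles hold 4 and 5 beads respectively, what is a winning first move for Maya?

Label each position W (a win for the player to move) or L (a loss). A position with no legal move is L; any other position is W exactly when some move reaches an L, and L when every move reaches a W.
No move ever increases a pile, so every position that can arise here has a ≤ 4 and b ≤ 5; it is enough to label the cells with 0 ≤ a ≤ 4 and 0 ≤ b ≤ 5.
Every move lowers a or b (never raises either), so fill the grid row by row in increasing a, and left to right within a row: each cell's successors are then already labelled.
      b=0  b=1  b=2  b=3  b=4  b=5
a=0:    L    W    L    W    W    L
a=1:    L    W    L    W    W    L
a=2:    W    L    W    L    W    W
a=3:    W    L    W    L    W    W
a=4:    W    W    W    W    L    W
Cells with no legal move (terminal, hence L): (0,0), (1,0).
The remaining L cells, each justified by listing all of its moves:
(0,2): →(0,1)(W) only, which is W, so L
(0,5): →(0,4)(W), (0,1)(W) — all W, so L
(1,2): →(1,1)(W) only, which is W, so L
(1,5): →(1,4)(W), (1,1)(W) — all W, so L
(2,1): →(0,1)(W), (2,0)(W) — all W, so L
(2,3): →(0,3)(W), (2,2)(W) — all W, so L
(3,1): →(1,1)(W), (0,1)(W), (3,0)(W) — all W, so L
(3,3): →(1,3)(W), (0,3)(W), (3,2)(W) — all W, so L
(4,4): →(2,4)(W), (1,4)(W), (4,3)(W), (4,0)(W) — all W, so L
Every other cell has at least one move into one of the L cells above, so it is W.
From (4,5), the L positions reachable in one move are: (1,5), (4,4). Any move reaching one of these is winning.

Move to (1,5).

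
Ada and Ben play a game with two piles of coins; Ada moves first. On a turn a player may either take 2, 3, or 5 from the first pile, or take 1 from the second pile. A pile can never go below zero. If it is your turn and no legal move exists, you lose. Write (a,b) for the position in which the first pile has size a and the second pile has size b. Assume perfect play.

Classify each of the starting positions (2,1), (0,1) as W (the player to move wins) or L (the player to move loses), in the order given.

Use the standard recursion: the mover loses at a terminal position; elsewhere, the mover wins exactly when some move hands the opponent an L position.
No move ever increases a pile, so every position that can arise here has a ≤ 2 and b ≤ 1; it is enough to label the cells with 0 ≤ a ≤ 2 and 0 ≤ b ≤ 1.
Every move lowers a or b (never raises either), so fill the grid row by row in increasing a, and left to right within a row: each cell's successors are then already labelled.
      b=0  b=1
a=0:    L    W
a=1:    L    W
a=2:    W    L
Cells with no legal move (terminal, hence L): (0,0), (1,0).
The remaining L cells, each justified by listing all of its moves:
(2,1): L (options (0,1)(W), (2,0)(W) are all W)
Every other cell has at least one move into one of the L cells above, so it is W.
(2,1): one of the L cells justified above, so L
(0,1): the move to (0,0) reaches an L cell, so W

(2,1): L, (0,1): W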